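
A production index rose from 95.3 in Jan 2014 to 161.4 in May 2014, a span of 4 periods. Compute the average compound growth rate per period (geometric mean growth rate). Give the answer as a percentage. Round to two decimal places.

Growth factor = (161.4/95.3)^(1/4) = (1.693599)^(1/4) = 1.140782
Growth rate = 1.140782 − 1 = 0.140782 = 14.0782%

14.08%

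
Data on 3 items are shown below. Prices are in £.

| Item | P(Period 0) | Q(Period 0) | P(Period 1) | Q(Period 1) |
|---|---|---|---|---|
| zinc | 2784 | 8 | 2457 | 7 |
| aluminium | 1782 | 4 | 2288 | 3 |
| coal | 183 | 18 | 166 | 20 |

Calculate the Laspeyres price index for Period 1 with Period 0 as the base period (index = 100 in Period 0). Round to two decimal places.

97.25

Laspeyres price index uses base-period quantities as weights.
ΣP(Period 1)·Q(Period 0) = 2457×8 + 2288×4 + 166×18 = 19656 + 9152 + 2988 = 31796
ΣP(Period 0)·Q(Period 0) = 2784×8 + 1782×4 + 183×18 = 22272 + 7128 + 3294 = 32694
Index = 31796 / 32694 × 100 = 97.2533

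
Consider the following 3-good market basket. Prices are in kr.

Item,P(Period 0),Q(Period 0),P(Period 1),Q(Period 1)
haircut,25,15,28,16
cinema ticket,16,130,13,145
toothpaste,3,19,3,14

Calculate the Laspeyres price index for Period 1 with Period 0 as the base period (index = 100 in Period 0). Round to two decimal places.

86.27

Laspeyres price index uses base-period quantities as weights.
ΣP(Period 1)·Q(Period 0) = 28×15 + 13×130 + 3×19 = 420 + 1690 + 57 = 2167
ΣP(Period 0)·Q(Period 0) = 25×15 + 16×130 + 3×19 = 375 + 2080 + 57 = 2512
Index = 2167 / 2512 × 100 = 86.2659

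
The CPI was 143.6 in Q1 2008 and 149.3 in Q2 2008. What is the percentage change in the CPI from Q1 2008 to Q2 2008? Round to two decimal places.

3.97%

Change = (149.3 − 143.6) / 143.6 × 100
       = 5.7 / 143.6 × 100 = 3.9694%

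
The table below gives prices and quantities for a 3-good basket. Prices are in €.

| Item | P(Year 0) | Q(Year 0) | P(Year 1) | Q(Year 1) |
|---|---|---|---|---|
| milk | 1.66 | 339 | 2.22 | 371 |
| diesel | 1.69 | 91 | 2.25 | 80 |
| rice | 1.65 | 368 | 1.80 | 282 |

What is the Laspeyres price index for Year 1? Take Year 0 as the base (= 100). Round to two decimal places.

Laspeyres price index uses base-period quantities as weights.
ΣP(Year 1)·Q(Year 0) = 2.22×339 + 2.25×91 + 1.80×368 = 752.58 + 204.75 + 662.4 = 1619.73
ΣP(Year 0)·Q(Year 0) = 1.66×339 + 1.69×91 + 1.65×368 = 562.74 + 153.79 + 607.2 = 1323.73
Index = 1619.73 / 1323.73 × 100 = 122.3611

122.36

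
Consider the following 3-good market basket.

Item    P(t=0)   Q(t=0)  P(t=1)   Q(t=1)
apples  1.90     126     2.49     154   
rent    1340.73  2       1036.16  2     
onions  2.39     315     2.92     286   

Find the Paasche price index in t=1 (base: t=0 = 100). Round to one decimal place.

90.0

Paasche price index uses current-period quantities as weights.
ΣP(t=1)·Q(t=1) = 2.49×154 + 1036.16×2 + 2.92×286 = 383.46 + 2072.32 + 835.12 = 3290.9
ΣP(t=0)·Q(t=1) = 1.90×154 + 1340.73×2 + 2.39×286 = 292.6 + 2681.46 + 683.54 = 3657.6
Index = 3290.9 / 3657.6 × 100 = 89.9743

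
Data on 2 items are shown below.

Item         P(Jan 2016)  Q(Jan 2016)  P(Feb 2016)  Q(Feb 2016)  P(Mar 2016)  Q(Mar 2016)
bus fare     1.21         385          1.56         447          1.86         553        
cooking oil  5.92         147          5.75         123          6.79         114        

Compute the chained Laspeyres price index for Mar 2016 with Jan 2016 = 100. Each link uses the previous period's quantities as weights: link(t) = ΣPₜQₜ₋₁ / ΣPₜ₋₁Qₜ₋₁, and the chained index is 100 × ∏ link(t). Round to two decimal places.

Link Jan 2016→Feb 2016:
ΣP(Feb 2016)Q(Jan 2016) = 1.56×385 + 5.75×147 = 600.6 + 845.25 = 1445.85
ΣP(Jan 2016)Q(Jan 2016) = 1.21×385 + 5.92×147 = 465.85 + 870.24 = 1336.09
link = 1445.85/1336.09 = 1.082150
Link Feb 2016→Mar 2016:
ΣP(Mar 2016)Q(Feb 2016) = 1.86×447 + 6.79×123 = 831.42 + 835.17 = 1666.59
ΣP(Feb 2016)Q(Feb 2016) = 1.56×447 + 5.75×123 = 697.32 + 707.25 = 1404.57
link = 1666.59/1404.57 = 1.186548
Chained index = 100 × 1.082150 × 1.186548 = 128.4023

128.40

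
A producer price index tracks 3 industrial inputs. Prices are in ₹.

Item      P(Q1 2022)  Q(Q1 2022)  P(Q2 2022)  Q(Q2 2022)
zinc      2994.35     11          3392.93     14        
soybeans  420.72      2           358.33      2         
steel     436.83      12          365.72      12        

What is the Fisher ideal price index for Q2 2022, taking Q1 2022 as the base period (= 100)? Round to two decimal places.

Laspeyres component (base-period weights):
ΣP(Q2 2022)Q(Q1 2022) = 3392.93×11 + 358.33×2 + 365.72×12 = 37322.23 + 716.66 + 4388.64 = 42427.53
ΣP(Q1 2022)Q(Q1 2022) = 2994.35×11 + 420.72×2 + 436.83×12 = 32937.85 + 841.44 + 5241.96 = 39021.25
L = 42427.53 / 39021.25 × 100 = 108.7293
Paasche component (current-period weights):
ΣP(Q2 2022)Q(Q2 2022) = 3392.93×14 + 358.33×2 + 365.72×12 = 47501.02 + 716.66 + 4388.64 = 52606.32
ΣP(Q1 2022)Q(Q2 2022) = 2994.35×14 + 420.72×2 + 436.83×12 = 41920.9 + 841.44 + 5241.96 = 48004.3
P = 52606.32 / 48004.3 × 100 = 109.5867
Fisher = √(L × P) = √(108.7293 × 109.5867) = 109.1571

109.16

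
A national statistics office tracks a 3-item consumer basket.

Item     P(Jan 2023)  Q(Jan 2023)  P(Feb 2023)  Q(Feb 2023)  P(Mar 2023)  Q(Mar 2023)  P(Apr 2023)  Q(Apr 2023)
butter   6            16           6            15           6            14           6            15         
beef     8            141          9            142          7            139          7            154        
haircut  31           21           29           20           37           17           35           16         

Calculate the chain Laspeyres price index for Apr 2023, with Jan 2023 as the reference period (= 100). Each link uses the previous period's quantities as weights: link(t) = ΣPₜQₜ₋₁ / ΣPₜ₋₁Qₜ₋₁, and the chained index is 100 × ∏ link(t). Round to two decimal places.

Link Jan 2023→Feb 2023:
ΣP(Feb 2023)Q(Jan 2023) = 6×16 + 9×141 + 29×21 = 96 + 1269 + 609 = 1974
ΣP(Jan 2023)Q(Jan 2023) = 6×16 + 8×141 + 31×21 = 96 + 1128 + 651 = 1875
link = 1974/1875 = 1.052800
Link Feb 2023→Mar 2023:
ΣP(Mar 2023)Q(Feb 2023) = 6×15 + 7×142 + 37×20 = 90 + 994 + 740 = 1824
ΣP(Feb 2023)Q(Feb 2023) = 6×15 + 9×142 + 29×20 = 90 + 1278 + 580 = 1948
link = 1824/1948 = 0.936345
Link Mar 2023→Apr 2023:
ΣP(Apr 2023)Q(Mar 2023) = 6×14 + 7×139 + 35×17 = 84 + 973 + 595 = 1652
ΣP(Mar 2023)Q(Mar 2023) = 6×14 + 7×139 + 37×17 = 84 + 973 + 629 = 1686
link = 1652/1686 = 0.979834
Chained index = 100 × 1.052800 × 0.936345 × 0.979834 = 96.5905

96.59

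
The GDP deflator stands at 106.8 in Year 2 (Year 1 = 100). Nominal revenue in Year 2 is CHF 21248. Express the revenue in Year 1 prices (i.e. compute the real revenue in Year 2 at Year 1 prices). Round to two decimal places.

Real = Nominal ÷ (Index/100) = 21248 ÷ (106.8/100)
     = 21248 ÷ 1.068 = 19895.1311

19895.13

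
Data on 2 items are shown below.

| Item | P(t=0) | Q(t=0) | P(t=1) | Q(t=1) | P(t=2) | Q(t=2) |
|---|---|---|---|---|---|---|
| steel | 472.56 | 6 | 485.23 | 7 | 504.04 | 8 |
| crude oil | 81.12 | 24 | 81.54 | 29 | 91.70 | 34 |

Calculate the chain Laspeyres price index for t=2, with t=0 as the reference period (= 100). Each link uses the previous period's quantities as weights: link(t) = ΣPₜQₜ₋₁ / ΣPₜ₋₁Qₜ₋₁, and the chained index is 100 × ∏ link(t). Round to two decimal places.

Link t=0→t=1:
ΣP(t=1)Q(t=0) = 485.23×6 + 81.54×24 = 2911.38 + 1956.96 = 4868.34
ΣP(t=0)Q(t=0) = 472.56×6 + 81.12×24 = 2835.36 + 1946.88 = 4782.24
link = 4868.34/4782.24 = 1.018004
Link t=1→t=2:
ΣP(t=2)Q(t=1) = 504.04×7 + 91.70×29 = 3528.28 + 2659.3 = 6187.58
ΣP(t=1)Q(t=1) = 485.23×7 + 81.54×29 = 3396.61 + 2364.66 = 5761.27
link = 6187.58/5761.27 = 1.073996
Chained index = 100 × 1.018004 × 1.073996 = 109.3332

109.33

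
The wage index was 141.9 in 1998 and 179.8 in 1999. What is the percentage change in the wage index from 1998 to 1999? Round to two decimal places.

26.71%

Change = (179.8 − 141.9) / 141.9 × 100
       = 37.9 / 141.9 × 100 = 26.7089%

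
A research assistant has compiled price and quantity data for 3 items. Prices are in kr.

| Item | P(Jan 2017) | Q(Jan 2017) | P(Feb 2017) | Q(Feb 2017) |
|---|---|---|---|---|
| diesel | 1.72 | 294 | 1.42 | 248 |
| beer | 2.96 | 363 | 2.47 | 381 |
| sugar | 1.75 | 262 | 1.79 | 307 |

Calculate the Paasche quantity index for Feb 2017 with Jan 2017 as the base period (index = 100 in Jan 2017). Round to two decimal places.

Paasche quantity index uses current-period prices as weights.
ΣP(Feb 2017)·Q(Feb 2017) = 1.42×248 + 2.47×381 + 1.79×307 = 352.16 + 941.07 + 549.53 = 1842.76
ΣP(Feb 2017)·Q(Jan 2017) = 1.42×294 + 2.47×363 + 1.79×262 = 417.48 + 896.61 + 468.98 = 1783.07
Index = 1842.76 / 1783.07 × 100 = 103.3476

103.35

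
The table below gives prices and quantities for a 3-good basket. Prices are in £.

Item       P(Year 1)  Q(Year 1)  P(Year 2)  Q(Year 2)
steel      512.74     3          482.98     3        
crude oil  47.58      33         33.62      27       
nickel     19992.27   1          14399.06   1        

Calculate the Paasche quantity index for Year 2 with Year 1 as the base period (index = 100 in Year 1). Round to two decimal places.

98.81

Paasche quantity index uses current-period prices as weights.
ΣP(Year 2)·Q(Year 2) = 482.98×3 + 33.62×27 + 14399.06×1 = 1448.94 + 907.74 + 14399.06 = 16755.74
ΣP(Year 2)·Q(Year 1) = 482.98×3 + 33.62×33 + 14399.06×1 = 1448.94 + 1109.46 + 14399.06 = 16957.46
Index = 16755.74 / 16957.46 × 100 = 98.8104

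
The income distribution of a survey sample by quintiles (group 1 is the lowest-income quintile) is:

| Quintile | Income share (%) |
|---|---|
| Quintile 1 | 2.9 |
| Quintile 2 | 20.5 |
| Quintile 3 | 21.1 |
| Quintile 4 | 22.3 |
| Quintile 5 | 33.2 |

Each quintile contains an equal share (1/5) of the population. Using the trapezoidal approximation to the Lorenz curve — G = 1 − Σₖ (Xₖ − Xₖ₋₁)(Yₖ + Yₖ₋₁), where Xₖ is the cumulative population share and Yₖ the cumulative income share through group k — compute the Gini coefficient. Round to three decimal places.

Cumulative income shares Yₖ: 0.0290, 0.2340, 0.4450, 0.6680, 1.0000
Σ (Xₖ−Xₖ₋₁)(Yₖ+Yₖ₋₁) = (1/5)(0.0290+0.0000) + (1/5)(0.2340+0.0290) + (1/5)(0.4450+0.2340) + (1/5)(0.6680+0.4450) + (1/5)(1.0000+0.6680)
  = 0.0058 + 0.0526 + 0.1358 + 0.2226 + 0.3336 = 0.7504
G = 1 − 0.7504 = 0.2496

0.250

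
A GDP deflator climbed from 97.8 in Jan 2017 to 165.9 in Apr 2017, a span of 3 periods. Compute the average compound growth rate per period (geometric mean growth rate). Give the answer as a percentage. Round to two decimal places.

Growth factor = (165.9/97.8)^(1/3) = (1.696319)^(1/3) = 1.192621
Growth rate = 1.192621 − 1 = 0.192621 = 19.2621%

19.26%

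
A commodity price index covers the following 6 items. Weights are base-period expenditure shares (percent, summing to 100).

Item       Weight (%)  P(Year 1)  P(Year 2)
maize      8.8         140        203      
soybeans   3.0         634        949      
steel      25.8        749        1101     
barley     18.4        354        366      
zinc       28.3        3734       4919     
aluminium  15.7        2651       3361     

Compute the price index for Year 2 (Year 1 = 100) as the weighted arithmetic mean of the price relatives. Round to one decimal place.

131.4

maize: 8.8 × (203/140) = 8.8 × 1.450000 = 12.7600
soybeans: 3.0 × (949/634) = 3.0 × 1.496845 = 4.4905
steel: 25.8 × (1101/749) = 25.8 × 1.469960 = 37.9250
barley: 18.4 × (366/354) = 18.4 × 1.033898 = 19.0237
zinc: 28.3 × (4919/3734) = 28.3 × 1.317354 = 37.2811
aluminium: 15.7 × (3361/2651) = 15.7 × 1.267823 = 19.9048
Index = Σ wᵢ·(p₁ᵢ/p₀ᵢ) = 12.7600 + 4.4905 + 37.9250 + 19.0237 + 37.2811 + 19.9048 = 131.3852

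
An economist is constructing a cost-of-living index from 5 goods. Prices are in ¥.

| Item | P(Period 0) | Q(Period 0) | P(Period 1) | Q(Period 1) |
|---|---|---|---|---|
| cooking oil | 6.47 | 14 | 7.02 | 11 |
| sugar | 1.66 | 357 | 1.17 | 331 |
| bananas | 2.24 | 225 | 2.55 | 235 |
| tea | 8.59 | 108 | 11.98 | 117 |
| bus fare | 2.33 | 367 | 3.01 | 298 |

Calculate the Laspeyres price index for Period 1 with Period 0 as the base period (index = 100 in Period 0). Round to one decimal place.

Laspeyres price index uses base-period quantities as weights.
ΣP(Period 1)·Q(Period 0) = 7.02×14 + 1.17×357 + 2.55×225 + 11.98×108 + 3.01×367 = 98.28 + 417.69 + 573.75 + 1293.84 + 1104.67 = 3488.23
ΣP(Period 0)·Q(Period 0) = 6.47×14 + 1.66×357 + 2.24×225 + 8.59×108 + 2.33×367 = 90.58 + 592.62 + 504 + 927.72 + 855.11 = 2970.03
Index = 3488.23 / 2970.03 × 100 = 117.4476

117.4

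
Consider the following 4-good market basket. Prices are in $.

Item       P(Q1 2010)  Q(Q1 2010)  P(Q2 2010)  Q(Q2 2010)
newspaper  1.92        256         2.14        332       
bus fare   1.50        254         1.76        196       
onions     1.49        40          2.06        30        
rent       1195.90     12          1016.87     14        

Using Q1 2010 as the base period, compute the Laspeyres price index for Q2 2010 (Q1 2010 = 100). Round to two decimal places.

Laspeyres price index uses base-period quantities as weights.
ΣP(Q2 2010)·Q(Q1 2010) = 2.14×256 + 1.76×254 + 2.06×40 + 1016.87×12 = 547.84 + 447.04 + 82.4 + 12202.44 = 13279.72
ΣP(Q1 2010)·Q(Q1 2010) = 1.92×256 + 1.50×254 + 1.49×40 + 1195.90×12 = 491.52 + 381 + 59.6 + 14350.8 = 15282.92
Index = 13279.72 / 15282.92 × 100 = 86.8926

86.89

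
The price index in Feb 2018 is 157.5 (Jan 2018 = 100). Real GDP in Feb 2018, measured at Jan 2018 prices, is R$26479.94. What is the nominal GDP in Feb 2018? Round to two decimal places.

Nominal = Real × (Index/100) = 26479.94 × (157.5/100)
        = 26479.94 × 1.575 = 41705.9055

41705.91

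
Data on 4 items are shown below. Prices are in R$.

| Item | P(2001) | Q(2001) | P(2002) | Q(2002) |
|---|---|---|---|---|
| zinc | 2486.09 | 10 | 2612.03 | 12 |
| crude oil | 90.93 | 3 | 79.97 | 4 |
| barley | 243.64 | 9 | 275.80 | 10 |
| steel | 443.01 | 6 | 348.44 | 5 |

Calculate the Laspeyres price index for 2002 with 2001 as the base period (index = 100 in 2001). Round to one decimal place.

Laspeyres price index uses base-period quantities as weights.
ΣP(2002)·Q(2001) = 2612.03×10 + 79.97×3 + 275.80×9 + 348.44×6 = 26120.3 + 239.91 + 2482.2 + 2090.64 = 30933.05
ΣP(2001)·Q(2001) = 2486.09×10 + 90.93×3 + 243.64×9 + 443.01×6 = 24860.9 + 272.79 + 2192.76 + 2658.06 = 29984.51
Index = 30933.05 / 29984.51 × 100 = 103.1634

103.2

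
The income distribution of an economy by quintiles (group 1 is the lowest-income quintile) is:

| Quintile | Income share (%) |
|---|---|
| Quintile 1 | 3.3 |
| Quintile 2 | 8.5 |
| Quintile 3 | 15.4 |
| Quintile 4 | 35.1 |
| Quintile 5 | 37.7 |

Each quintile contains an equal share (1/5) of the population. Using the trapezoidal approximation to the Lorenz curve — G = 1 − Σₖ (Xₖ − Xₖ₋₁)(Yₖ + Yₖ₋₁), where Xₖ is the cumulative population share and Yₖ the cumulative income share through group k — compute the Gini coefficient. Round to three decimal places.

0.382

Cumulative income shares Yₖ: 0.0330, 0.1180, 0.2720, 0.6230, 1.0000
Σ (Xₖ−Xₖ₋₁)(Yₖ+Yₖ₋₁) = (1/5)(0.0330+0.0000) + (1/5)(0.1180+0.0330) + (1/5)(0.2720+0.1180) + (1/5)(0.6230+0.2720) + (1/5)(1.0000+0.6230)
  = 0.0066 + 0.0302 + 0.0780 + 0.1790 + 0.3246 = 0.6184
G = 1 − 0.6184 = 0.3816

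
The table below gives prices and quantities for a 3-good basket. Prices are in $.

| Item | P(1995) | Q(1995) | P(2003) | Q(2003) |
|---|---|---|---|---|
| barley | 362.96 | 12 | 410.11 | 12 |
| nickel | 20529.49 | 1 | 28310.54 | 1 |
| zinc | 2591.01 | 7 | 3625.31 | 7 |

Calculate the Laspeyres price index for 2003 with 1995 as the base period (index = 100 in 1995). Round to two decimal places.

Laspeyres price index uses base-period quantities as weights.
ΣP(2003)·Q(1995) = 410.11×12 + 28310.54×1 + 3625.31×7 = 4921.32 + 28310.54 + 25377.17 = 58609.03
ΣP(1995)·Q(1995) = 362.96×12 + 20529.49×1 + 2591.01×7 = 4355.52 + 20529.49 + 18137.07 = 43022.08
Index = 58609.03 / 43022.08 × 100 = 136.2301

136.23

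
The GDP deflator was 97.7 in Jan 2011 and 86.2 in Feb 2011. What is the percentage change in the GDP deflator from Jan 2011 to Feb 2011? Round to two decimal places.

-11.77%

Change = (86.2 − 97.7) / 97.7 × 100
       = -11.5 / 97.7 × 100 = -11.7707%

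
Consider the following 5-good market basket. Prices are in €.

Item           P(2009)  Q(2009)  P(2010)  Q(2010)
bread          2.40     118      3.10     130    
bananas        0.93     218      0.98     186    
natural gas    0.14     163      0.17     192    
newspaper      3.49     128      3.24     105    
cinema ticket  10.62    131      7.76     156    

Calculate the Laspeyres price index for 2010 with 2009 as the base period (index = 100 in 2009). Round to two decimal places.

Laspeyres price index uses base-period quantities as weights.
ΣP(2010)·Q(2009) = 3.10×118 + 0.98×218 + 0.17×163 + 3.24×128 + 7.76×131 = 365.8 + 213.64 + 27.71 + 414.72 + 1016.56 = 2038.43
ΣP(2009)·Q(2009) = 2.40×118 + 0.93×218 + 0.14×163 + 3.49×128 + 10.62×131 = 283.2 + 202.74 + 22.82 + 446.72 + 1391.22 = 2346.7
Index = 2038.43 / 2346.7 × 100 = 86.8637

86.86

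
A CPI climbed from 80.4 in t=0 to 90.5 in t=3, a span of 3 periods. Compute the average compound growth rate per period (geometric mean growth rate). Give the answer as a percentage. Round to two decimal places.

4.02%

Growth factor = (90.5/80.4)^(1/3) = (1.125622)^(1/3) = 1.040234
Growth rate = 1.040234 − 1 = 0.040234 = 4.0234%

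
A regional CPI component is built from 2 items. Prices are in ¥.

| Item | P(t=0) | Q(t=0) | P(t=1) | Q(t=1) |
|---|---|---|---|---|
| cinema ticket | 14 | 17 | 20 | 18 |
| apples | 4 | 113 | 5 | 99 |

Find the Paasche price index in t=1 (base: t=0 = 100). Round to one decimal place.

Paasche price index uses current-period quantities as weights.
ΣP(t=1)·Q(t=1) = 20×18 + 5×99 = 360 + 495 = 855
ΣP(t=0)·Q(t=1) = 14×18 + 4×99 = 252 + 396 = 648
Index = 855 / 648 × 100 = 131.9444

131.9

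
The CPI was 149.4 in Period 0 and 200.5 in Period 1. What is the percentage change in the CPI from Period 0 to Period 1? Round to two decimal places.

Change = (200.5 − 149.4) / 149.4 × 100
       = 51.1 / 149.4 × 100 = 34.2035%

34.20%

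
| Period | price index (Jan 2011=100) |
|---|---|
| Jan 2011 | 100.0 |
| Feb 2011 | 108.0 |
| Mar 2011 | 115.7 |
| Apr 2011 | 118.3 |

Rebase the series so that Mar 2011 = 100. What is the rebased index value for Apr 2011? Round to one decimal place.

102.2

Rebased(Apr 2011) = 118.3 / 115.7 × 100 = 102.2472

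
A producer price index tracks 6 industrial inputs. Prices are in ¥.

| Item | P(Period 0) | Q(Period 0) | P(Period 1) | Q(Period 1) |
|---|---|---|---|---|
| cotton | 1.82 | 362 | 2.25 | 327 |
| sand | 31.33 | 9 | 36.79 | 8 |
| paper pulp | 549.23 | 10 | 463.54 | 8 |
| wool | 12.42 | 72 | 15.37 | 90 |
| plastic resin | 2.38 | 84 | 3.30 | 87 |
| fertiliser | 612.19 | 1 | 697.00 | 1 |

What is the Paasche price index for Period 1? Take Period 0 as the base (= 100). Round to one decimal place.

99.0

Paasche price index uses current-period quantities as weights.
ΣP(Period 1)·Q(Period 1) = 2.25×327 + 36.79×8 + 463.54×8 + 15.37×90 + 3.30×87 + 697.00×1 = 735.75 + 294.32 + 3708.32 + 1383.3 + 287.1 + 697 = 7105.79
ΣP(Period 0)·Q(Period 1) = 1.82×327 + 31.33×8 + 549.23×8 + 12.42×90 + 2.38×87 + 612.19×1 = 595.14 + 250.64 + 4393.84 + 1117.8 + 207.06 + 612.19 = 7176.67
Index = 7105.79 / 7176.67 × 100 = 99.0124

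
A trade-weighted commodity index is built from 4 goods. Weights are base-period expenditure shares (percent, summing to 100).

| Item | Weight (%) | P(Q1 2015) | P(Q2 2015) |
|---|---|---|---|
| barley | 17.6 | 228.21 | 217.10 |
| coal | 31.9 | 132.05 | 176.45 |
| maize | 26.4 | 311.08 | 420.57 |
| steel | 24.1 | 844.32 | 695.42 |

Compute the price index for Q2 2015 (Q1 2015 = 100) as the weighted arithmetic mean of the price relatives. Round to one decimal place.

barley: 17.6 × (217.10/228.21) = 17.6 × 0.951317 = 16.7432
coal: 31.9 × (176.45/132.05) = 31.9 × 1.336236 = 42.6259
maize: 26.4 × (420.57/311.08) = 26.4 × 1.351967 = 35.6919
steel: 24.1 × (695.42/844.32) = 24.1 × 0.823645 = 19.8498
Index = Σ wᵢ·(p₁ᵢ/p₀ᵢ) = 16.7432 + 42.6259 + 35.6919 + 19.8498 = 114.9109

114.9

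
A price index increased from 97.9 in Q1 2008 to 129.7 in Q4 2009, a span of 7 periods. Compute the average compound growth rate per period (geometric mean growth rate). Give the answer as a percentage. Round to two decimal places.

4.10%

Growth factor = (129.7/97.9)^(1/7) = (1.324821)^(1/7) = 1.041001
Growth rate = 1.041001 − 1 = 0.041001 = 4.1001%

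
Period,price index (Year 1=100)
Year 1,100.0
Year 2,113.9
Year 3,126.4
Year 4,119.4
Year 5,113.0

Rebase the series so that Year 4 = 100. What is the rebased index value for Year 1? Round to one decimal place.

Rebased(Year 1) = 100.0 / 119.4 × 100 = 83.7521

83.8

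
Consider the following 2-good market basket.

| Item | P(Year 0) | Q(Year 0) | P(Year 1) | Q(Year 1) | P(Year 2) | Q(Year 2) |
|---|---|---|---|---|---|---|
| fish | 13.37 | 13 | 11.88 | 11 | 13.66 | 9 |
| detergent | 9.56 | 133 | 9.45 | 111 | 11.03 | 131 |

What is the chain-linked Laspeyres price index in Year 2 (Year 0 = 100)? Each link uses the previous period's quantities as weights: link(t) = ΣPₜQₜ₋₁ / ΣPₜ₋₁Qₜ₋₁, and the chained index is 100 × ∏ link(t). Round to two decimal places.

Link Year 0→Year 1:
ΣP(Year 1)Q(Year 0) = 11.88×13 + 9.45×133 = 154.44 + 1256.85 = 1411.29
ΣP(Year 0)Q(Year 0) = 13.37×13 + 9.56×133 = 173.81 + 1271.48 = 1445.29
link = 1411.29/1445.29 = 0.976475
Link Year 1→Year 2:
ΣP(Year 2)Q(Year 1) = 13.66×11 + 11.03×111 = 150.26 + 1224.33 = 1374.59
ΣP(Year 1)Q(Year 1) = 11.88×11 + 9.45×111 = 130.68 + 1048.95 = 1179.63
link = 1374.59/1179.63 = 1.165272
Chained index = 100 × 0.976475 × 1.165272 = 113.7859

113.79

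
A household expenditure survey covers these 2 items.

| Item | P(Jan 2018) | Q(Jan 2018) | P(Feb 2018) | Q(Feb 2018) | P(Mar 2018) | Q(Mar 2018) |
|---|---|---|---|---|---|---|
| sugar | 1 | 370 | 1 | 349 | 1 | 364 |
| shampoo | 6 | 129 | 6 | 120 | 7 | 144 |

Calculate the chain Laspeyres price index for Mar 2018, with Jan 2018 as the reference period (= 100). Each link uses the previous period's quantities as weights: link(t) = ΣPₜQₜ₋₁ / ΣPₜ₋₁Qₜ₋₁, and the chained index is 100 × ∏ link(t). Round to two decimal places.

Link Jan 2018→Feb 2018:
ΣP(Feb 2018)Q(Jan 2018) = 1×370 + 6×129 = 370 + 774 = 1144
ΣP(Jan 2018)Q(Jan 2018) = 1×370 + 6×129 = 370 + 774 = 1144
link = 1144/1144 = 1.000000
Link Feb 2018→Mar 2018:
ΣP(Mar 2018)Q(Feb 2018) = 1×349 + 7×120 = 349 + 840 = 1189
ΣP(Feb 2018)Q(Feb 2018) = 1×349 + 6×120 = 349 + 720 = 1069
link = 1189/1069 = 1.112254
Chained index = 100 × 1.000000 × 1.112254 = 111.2254

111.23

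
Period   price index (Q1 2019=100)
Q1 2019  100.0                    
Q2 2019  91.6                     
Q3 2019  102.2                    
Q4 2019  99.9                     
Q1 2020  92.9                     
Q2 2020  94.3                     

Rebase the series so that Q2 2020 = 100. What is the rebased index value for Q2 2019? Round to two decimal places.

Rebased(Q2 2019) = 91.6 / 94.3 × 100 = 97.1368

97.14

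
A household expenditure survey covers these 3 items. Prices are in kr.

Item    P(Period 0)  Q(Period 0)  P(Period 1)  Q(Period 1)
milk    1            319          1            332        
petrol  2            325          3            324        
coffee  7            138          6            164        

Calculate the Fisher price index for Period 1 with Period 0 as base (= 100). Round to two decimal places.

108.59

Laspeyres component (base-period weights):
ΣP(Period 1)Q(Period 0) = 1×319 + 3×325 + 6×138 = 319 + 975 + 828 = 2122
ΣP(Period 0)Q(Period 0) = 1×319 + 2×325 + 7×138 = 319 + 650 + 966 = 1935
L = 2122 / 1935 × 100 = 109.6641
Paasche component (current-period weights):
ΣP(Period 1)Q(Period 1) = 1×332 + 3×324 + 6×164 = 332 + 972 + 984 = 2288
ΣP(Period 0)Q(Period 1) = 1×332 + 2×324 + 7×164 = 332 + 648 + 1148 = 2128
P = 2288 / 2128 × 100 = 107.5188
Fisher = √(L × P) = √(109.6641 × 107.5188) = 108.5861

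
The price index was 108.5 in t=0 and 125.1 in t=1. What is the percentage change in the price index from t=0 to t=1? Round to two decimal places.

Change = (125.1 − 108.5) / 108.5 × 100
       = 16.6 / 108.5 × 100 = 15.2995%

15.30%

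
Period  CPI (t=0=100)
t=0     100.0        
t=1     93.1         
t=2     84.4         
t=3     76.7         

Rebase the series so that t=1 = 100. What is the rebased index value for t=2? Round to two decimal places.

Rebased(t=2) = 84.4 / 93.1 × 100 = 90.6552

90.66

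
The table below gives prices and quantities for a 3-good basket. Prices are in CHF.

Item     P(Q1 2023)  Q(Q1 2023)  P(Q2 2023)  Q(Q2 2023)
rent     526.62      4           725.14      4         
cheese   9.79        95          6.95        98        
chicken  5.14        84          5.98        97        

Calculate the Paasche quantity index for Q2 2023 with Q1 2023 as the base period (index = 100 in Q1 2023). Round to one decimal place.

102.4

Paasche quantity index uses current-period prices as weights.
ΣP(Q2 2023)·Q(Q2 2023) = 725.14×4 + 6.95×98 + 5.98×97 = 2900.56 + 681.1 + 580.06 = 4161.72
ΣP(Q2 2023)·Q(Q1 2023) = 725.14×4 + 6.95×95 + 5.98×84 = 2900.56 + 660.25 + 502.32 = 4063.13
Index = 4161.72 / 4063.13 × 100 = 102.4265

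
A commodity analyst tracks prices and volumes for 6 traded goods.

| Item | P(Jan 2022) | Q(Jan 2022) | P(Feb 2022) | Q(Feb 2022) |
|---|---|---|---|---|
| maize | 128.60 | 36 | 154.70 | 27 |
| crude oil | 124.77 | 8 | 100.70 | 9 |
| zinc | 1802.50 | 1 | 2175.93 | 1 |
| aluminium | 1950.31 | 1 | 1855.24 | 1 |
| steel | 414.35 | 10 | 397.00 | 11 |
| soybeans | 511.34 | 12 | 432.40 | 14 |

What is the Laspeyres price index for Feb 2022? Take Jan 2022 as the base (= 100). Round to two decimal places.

Laspeyres price index uses base-period quantities as weights.
ΣP(Feb 2022)·Q(Jan 2022) = 154.70×36 + 100.70×8 + 2175.93×1 + 1855.24×1 + 397.00×10 + 432.40×12 = 5569.2 + 805.6 + 2175.93 + 1855.24 + 3970 + 5188.8 = 19564.77
ΣP(Jan 2022)·Q(Jan 2022) = 128.60×36 + 124.77×8 + 1802.50×1 + 1950.31×1 + 414.35×10 + 511.34×12 = 4629.6 + 998.16 + 1802.5 + 1950.31 + 4143.5 + 6136.08 = 19660.15
Index = 19564.77 / 19660.15 × 100 = 99.5149

99.51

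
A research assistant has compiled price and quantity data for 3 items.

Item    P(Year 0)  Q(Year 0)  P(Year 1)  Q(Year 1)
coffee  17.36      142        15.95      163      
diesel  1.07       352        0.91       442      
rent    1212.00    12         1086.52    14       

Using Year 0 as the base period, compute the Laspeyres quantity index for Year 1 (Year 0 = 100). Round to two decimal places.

Laspeyres quantity index uses base-period prices as weights.
ΣP(Year 0)·Q(Year 1) = 17.36×163 + 1.07×442 + 1212.00×14 = 2829.68 + 472.94 + 16968 = 20270.62
ΣP(Year 0)·Q(Year 0) = 17.36×142 + 1.07×352 + 1212.00×12 = 2465.12 + 376.64 + 14544 = 17385.76
Index = 20270.62 / 17385.76 × 100 = 116.5932

116.59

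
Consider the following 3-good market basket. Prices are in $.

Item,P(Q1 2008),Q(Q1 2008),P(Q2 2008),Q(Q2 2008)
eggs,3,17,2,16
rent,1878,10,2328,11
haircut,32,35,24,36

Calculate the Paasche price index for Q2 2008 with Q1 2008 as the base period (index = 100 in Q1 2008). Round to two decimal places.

121.26

Paasche price index uses current-period quantities as weights.
ΣP(Q2 2008)·Q(Q2 2008) = 2×16 + 2328×11 + 24×36 = 32 + 25608 + 864 = 26504
ΣP(Q1 2008)·Q(Q2 2008) = 3×16 + 1878×11 + 32×36 = 48 + 20658 + 1152 = 21858
Index = 26504 / 21858 × 100 = 121.2554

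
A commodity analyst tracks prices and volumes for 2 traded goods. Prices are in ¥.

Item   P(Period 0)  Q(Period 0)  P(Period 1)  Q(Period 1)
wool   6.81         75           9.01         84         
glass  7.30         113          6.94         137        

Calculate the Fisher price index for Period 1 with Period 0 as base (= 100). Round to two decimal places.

Laspeyres component (base-period weights):
ΣP(Period 1)Q(Period 0) = 9.01×75 + 6.94×113 = 675.75 + 784.22 = 1459.97
ΣP(Period 0)Q(Period 0) = 6.81×75 + 7.30×113 = 510.75 + 824.9 = 1335.65
L = 1459.97 / 1335.65 × 100 = 109.3078
Paasche component (current-period weights):
ΣP(Period 1)Q(Period 1) = 9.01×84 + 6.94×137 = 756.84 + 950.78 = 1707.62
ΣP(Period 0)Q(Period 1) = 6.81×84 + 7.30×137 = 572.04 + 1000.1 = 1572.14
P = 1707.62 / 1572.14 × 100 = 108.6176
Fisher = √(L × P) = √(109.3078 × 108.6176) = 108.9621

108.96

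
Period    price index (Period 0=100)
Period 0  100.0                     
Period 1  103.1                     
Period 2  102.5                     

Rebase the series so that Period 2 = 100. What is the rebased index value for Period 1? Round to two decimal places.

Rebased(Period 1) = 103.1 / 102.5 × 100 = 100.5854

100.59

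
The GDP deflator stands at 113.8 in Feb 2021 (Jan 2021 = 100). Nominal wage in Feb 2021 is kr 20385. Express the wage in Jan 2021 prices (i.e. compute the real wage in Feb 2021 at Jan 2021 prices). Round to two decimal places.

Real = Nominal ÷ (Index/100) = 20385 ÷ (113.8/100)
     = 20385 ÷ 1.138 = 17913.0053

17913.01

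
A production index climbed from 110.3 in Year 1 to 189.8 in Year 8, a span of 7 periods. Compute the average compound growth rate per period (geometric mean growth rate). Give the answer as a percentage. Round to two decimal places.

8.06%

Growth factor = (189.8/110.3)^(1/7) = (1.720762)^(1/7) = 1.080623
Growth rate = 1.080623 − 1 = 0.080623 = 8.0623%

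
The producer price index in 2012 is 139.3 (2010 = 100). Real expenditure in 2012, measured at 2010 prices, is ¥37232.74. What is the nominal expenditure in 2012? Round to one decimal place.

Nominal = Real × (Index/100) = 37232.74 × (139.3/100)
        = 37232.74 × 1.393 = 51865.2068

51865.2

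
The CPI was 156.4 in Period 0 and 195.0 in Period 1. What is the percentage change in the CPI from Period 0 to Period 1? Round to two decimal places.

Change = (195.0 − 156.4) / 156.4 × 100
       = 38.6 / 156.4 × 100 = 24.6803%

24.68%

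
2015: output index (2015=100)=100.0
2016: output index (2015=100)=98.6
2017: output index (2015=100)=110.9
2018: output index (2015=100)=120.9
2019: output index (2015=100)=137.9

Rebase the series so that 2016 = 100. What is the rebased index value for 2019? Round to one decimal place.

Rebased(2019) = 137.9 / 98.6 × 100 = 139.8580

139.9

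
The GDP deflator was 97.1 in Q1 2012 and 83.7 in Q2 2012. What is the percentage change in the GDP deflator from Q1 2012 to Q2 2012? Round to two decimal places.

Change = (83.7 − 97.1) / 97.1 × 100
       = -13.4 / 97.1 × 100 = -13.8002%

-13.80%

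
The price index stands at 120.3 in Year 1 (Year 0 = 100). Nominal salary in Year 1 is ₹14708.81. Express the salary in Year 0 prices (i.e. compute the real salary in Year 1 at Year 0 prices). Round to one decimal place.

Real = Nominal ÷ (Index/100) = 14708.81 ÷ (120.3/100)
     = 14708.81 ÷ 1.203 = 12226.7747

12226.8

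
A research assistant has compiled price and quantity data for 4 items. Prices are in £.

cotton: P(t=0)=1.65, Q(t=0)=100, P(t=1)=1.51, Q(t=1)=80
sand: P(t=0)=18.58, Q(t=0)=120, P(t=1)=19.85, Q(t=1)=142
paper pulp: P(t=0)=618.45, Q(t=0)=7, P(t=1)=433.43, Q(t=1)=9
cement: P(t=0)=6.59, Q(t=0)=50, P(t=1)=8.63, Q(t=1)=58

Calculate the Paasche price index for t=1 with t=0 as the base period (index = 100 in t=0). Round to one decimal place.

Paasche price index uses current-period quantities as weights.
ΣP(t=1)·Q(t=1) = 1.51×80 + 19.85×142 + 433.43×9 + 8.63×58 = 120.8 + 2818.7 + 3900.87 + 500.54 = 7340.91
ΣP(t=0)·Q(t=1) = 1.65×80 + 18.58×142 + 618.45×9 + 6.59×58 = 132 + 2638.36 + 5566.05 + 382.22 = 8718.63
Index = 7340.91 / 8718.63 × 100 = 84.1980

84.2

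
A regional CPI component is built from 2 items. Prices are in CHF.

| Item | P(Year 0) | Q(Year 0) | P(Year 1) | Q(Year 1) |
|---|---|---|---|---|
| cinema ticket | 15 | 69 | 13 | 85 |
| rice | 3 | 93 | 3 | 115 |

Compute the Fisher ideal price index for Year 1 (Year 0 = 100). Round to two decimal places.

89.50

Laspeyres component (base-period weights):
ΣP(Year 1)Q(Year 0) = 13×69 + 3×93 = 897 + 279 = 1176
ΣP(Year 0)Q(Year 0) = 15×69 + 3×93 = 1035 + 279 = 1314
L = 1176 / 1314 × 100 = 89.4977
Paasche component (current-period weights):
ΣP(Year 1)Q(Year 1) = 13×85 + 3×115 = 1105 + 345 = 1450
ΣP(Year 0)Q(Year 1) = 15×85 + 3×115 = 1275 + 345 = 1620
P = 1450 / 1620 × 100 = 89.5062
Fisher = √(L × P) = √(89.4977 × 89.5062) = 89.5019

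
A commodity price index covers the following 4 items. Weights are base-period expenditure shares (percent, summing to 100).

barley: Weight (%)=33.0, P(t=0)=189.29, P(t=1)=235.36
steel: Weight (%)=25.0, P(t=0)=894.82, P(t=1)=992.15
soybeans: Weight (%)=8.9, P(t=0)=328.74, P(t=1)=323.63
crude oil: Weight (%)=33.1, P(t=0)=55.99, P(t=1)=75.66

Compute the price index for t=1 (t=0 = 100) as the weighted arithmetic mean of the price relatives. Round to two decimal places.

barley: 33.0 × (235.36/189.29) = 33.0 × 1.243383 = 41.0316
steel: 25.0 × (992.15/894.82) = 25.0 × 1.108770 = 27.7193
soybeans: 8.9 × (323.63/328.74) = 8.9 × 0.984456 = 8.7617
crude oil: 33.1 × (75.66/55.99) = 33.1 × 1.351313 = 44.7285
Index = Σ wᵢ·(p₁ᵢ/p₀ᵢ) = 41.0316 + 27.7193 + 8.7617 + 44.7285 = 122.2410

122.24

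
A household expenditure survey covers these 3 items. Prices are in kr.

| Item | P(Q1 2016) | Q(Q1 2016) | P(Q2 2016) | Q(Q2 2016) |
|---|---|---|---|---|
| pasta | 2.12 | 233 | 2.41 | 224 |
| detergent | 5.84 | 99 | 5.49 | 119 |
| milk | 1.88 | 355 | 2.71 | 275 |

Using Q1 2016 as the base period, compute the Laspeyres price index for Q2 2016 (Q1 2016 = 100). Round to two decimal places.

118.83

Laspeyres price index uses base-period quantities as weights.
ΣP(Q2 2016)·Q(Q1 2016) = 2.41×233 + 5.49×99 + 2.71×355 = 561.53 + 543.51 + 962.05 = 2067.09
ΣP(Q1 2016)·Q(Q1 2016) = 2.12×233 + 5.84×99 + 1.88×355 = 493.96 + 578.16 + 667.4 = 1739.52
Index = 2067.09 / 1739.52 × 100 = 118.8311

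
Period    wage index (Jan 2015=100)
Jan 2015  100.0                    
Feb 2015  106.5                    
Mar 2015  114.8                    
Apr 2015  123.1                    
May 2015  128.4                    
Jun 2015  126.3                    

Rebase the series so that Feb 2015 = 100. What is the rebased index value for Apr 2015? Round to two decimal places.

115.59

Rebased(Apr 2015) = 123.1 / 106.5 × 100 = 115.5869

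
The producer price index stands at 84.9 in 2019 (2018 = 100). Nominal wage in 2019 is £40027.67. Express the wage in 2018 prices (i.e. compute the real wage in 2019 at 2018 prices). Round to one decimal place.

Real = Nominal ÷ (Index/100) = 40027.67 ÷ (84.9/100)
     = 40027.67 ÷ 0.849 = 47146.8433

47146.8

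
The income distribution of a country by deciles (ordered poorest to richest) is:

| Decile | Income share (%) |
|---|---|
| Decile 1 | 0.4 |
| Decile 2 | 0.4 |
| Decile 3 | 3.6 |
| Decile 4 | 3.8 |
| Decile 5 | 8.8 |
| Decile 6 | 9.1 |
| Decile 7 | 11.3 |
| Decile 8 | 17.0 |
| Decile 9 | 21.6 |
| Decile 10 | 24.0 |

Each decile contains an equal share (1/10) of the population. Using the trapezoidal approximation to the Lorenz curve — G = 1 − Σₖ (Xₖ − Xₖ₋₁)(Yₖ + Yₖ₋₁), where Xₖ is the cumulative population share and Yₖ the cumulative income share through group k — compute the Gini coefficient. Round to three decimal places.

0.451

Cumulative income shares Yₖ: 0.0040, 0.0080, 0.0440, 0.0820, 0.1700, 0.2610, 0.3740, 0.5440, 0.7600, 1.0000
Σ (Xₖ−Xₖ₋₁)(Yₖ+Yₖ₋₁) = (1/10)(0.0040+0.0000) + (1/10)(0.0080+0.0040) + (1/10)(0.0440+0.0080) + (1/10)(0.0820+0.0440) + (1/10)(0.1700+0.0820) + (1/10)(0.2610+0.1700) + (1/10)(0.3740+0.2610) + (1/10)(0.5440+0.3740) + (1/10)(0.7600+0.5440) + (1/10)(1.0000+0.7600)
  = 0.0004 + 0.0012 + 0.0052 + 0.0126 + 0.0252 + 0.0431 + 0.0635 + 0.0918 + 0.1304 + 0.1760 = 0.5494
G = 1 − 0.5494 = 0.4506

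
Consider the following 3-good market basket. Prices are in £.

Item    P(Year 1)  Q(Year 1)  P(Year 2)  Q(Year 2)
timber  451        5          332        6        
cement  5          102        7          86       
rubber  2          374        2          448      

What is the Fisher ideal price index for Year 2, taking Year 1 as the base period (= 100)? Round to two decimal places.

87.71

Laspeyres component (base-period weights):
ΣP(Year 2)Q(Year 1) = 332×5 + 7×102 + 2×374 = 1660 + 714 + 748 = 3122
ΣP(Year 1)Q(Year 1) = 451×5 + 5×102 + 2×374 = 2255 + 510 + 748 = 3513
L = 3122 / 3513 × 100 = 88.8699
Paasche component (current-period weights):
ΣP(Year 2)Q(Year 2) = 332×6 + 7×86 + 2×448 = 1992 + 602 + 896 = 3490
ΣP(Year 1)Q(Year 2) = 451×6 + 5×86 + 2×448 = 2706 + 430 + 896 = 4032
P = 3490 / 4032 × 100 = 86.5575
Fisher = √(L × P) = √(88.8699 × 86.5575) = 87.7061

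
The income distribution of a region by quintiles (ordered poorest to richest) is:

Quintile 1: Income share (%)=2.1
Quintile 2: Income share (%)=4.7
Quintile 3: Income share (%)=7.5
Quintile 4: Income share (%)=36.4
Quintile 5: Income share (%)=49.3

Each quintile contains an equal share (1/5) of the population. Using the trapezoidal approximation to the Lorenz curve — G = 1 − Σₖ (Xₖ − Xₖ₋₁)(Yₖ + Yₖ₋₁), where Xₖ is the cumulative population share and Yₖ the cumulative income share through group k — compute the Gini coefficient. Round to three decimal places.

Cumulative income shares Yₖ: 0.0210, 0.0680, 0.1430, 0.5070, 1.0000
Σ (Xₖ−Xₖ₋₁)(Yₖ+Yₖ₋₁) = (1/5)(0.0210+0.0000) + (1/5)(0.0680+0.0210) + (1/5)(0.1430+0.0680) + (1/5)(0.5070+0.1430) + (1/5)(1.0000+0.5070)
  = 0.0042 + 0.0178 + 0.0422 + 0.1300 + 0.3014 = 0.4956
G = 1 − 0.4956 = 0.5044

0.504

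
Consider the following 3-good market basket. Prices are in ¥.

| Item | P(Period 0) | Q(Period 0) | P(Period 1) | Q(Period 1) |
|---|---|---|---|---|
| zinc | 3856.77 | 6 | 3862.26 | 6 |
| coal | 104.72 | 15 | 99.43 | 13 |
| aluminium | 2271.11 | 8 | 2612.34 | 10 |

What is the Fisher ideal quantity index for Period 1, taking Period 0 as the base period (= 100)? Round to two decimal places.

Laspeyres component (base-period weights):
ΣP(Period 0)Q(Period 1) = 3856.77×6 + 104.72×13 + 2271.11×10 = 23140.62 + 1361.36 + 22711.1 = 47213.08
ΣP(Period 0)Q(Period 0) = 3856.77×6 + 104.72×15 + 2271.11×8 = 23140.62 + 1570.8 + 18168.88 = 42880.3
L = 47213.08 / 42880.3 × 100 = 110.1044
Paasche component (current-period weights):
ΣP(Period 1)Q(Period 1) = 3862.26×6 + 99.43×13 + 2612.34×10 = 23173.56 + 1292.59 + 26123.4 = 50589.55
ΣP(Period 1)Q(Period 0) = 3862.26×6 + 99.43×15 + 2612.34×8 = 23173.56 + 1491.45 + 20898.72 = 45563.73
P = 50589.55 / 45563.73 × 100 = 111.0303
Fisher = √(L × P) = √(110.1044 × 111.0303) = 110.5664

110.57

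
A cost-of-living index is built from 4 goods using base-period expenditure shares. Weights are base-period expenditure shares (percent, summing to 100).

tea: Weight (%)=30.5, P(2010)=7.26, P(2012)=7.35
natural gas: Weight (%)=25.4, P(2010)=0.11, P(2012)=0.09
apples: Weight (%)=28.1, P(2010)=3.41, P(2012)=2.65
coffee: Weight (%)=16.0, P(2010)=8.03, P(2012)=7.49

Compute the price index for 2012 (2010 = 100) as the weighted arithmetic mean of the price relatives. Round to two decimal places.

88.42

tea: 30.5 × (7.35/7.26) = 30.5 × 1.012397 = 30.8781
natural gas: 25.4 × (0.09/0.11) = 25.4 × 0.818182 = 20.7818
apples: 28.1 × (2.65/3.41) = 28.1 × 0.777126 = 21.8372
coffee: 16.0 × (7.49/8.03) = 16.0 × 0.932752 = 14.9240
Index = Σ wᵢ·(p₁ᵢ/p₀ᵢ) = 30.8781 + 20.7818 + 21.8372 + 14.9240 = 88.4212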